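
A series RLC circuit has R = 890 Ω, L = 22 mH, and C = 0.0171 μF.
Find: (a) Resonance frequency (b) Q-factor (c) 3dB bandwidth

Step 1 — Resonance: ω₀ = 1/√(LC) = 1/√(0.022·1.71e-08) = 5.156e+04 rad/s.
Step 2 — f₀ = ω₀/(2π) = 8206 Hz.
Step 3 — Series Q: Q = ω₀L/R = 5.156e+04·0.022/890 = 1.274.
Step 4 — Bandwidth: Δω = ω₀/Q = 4.045e+04 rad/s; BW = Δω/(2π) = 6439 Hz.

(a) f₀ = 8206 Hz  (b) Q = 1.274  (c) BW = 6439 Hz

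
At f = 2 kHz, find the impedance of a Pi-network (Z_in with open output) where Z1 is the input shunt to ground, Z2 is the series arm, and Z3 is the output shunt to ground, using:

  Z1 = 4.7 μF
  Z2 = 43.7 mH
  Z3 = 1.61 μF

Step 1 — Angular frequency: ω = 2π·f = 2π·2000 = 1.257e+04 rad/s.
Step 2 — Component impedances:
  Z1: Z = 1/(jωC) = -j/(ω·C) = 0 - j16.93 Ω
  Z2: Z = jωL = j·1.257e+04·0.0437 = 0 + j549.2 Ω
  Z3: Z = 1/(jωC) = -j/(ω·C) = 0 - j49.43 Ω
Step 3 — With open output, the series arm Z2 and the output shunt Z3 appear in series to ground: Z2 + Z3 = 0 + j499.7 Ω.
Step 4 — Parallel with input shunt Z1: Z_in = Z1 || (Z2 + Z3) = 0 - j17.53 Ω = 17.53∠-90.0° Ω.

Z = 0 - j17.53 Ω = 17.53∠-90.0° Ω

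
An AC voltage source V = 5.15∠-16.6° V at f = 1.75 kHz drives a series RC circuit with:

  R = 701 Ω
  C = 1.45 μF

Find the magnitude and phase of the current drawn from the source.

Step 1 — Angular frequency: ω = 2π·f = 2π·1750 = 1.1e+04 rad/s.
Step 2 — Component impedances:
  R: Z = R = 701 Ω
  C: Z = 1/(jωC) = -j/(ω·C) = 0 - j62.72 Ω
Step 3 — Series combination: Z_total = R + C = 701 - j62.72 Ω = 703.8∠-5.1° Ω.
Step 4 — Source phasor: V = 5.15∠-16.6° V = 4.935 - j1.471 V.
Step 5 — Ohm's law: I = V / Z_total = (4.935 - j1.471) / (701 - j62.72) = 0.007171 - j0.001457 A.
Step 6 — Convert to polar: |I| = 0.007317 A, ∠I = -11.5°.

I = 0.007317∠-11.5° A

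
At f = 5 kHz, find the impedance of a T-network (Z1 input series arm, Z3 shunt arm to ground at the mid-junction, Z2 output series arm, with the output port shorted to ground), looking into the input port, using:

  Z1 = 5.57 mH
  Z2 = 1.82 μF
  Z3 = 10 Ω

Step 1 — Angular frequency: ω = 2π·f = 2π·5000 = 3.142e+04 rad/s.
Step 2 — Component impedances:
  Z1: Z = jωL = j·3.142e+04·0.00557 = 0 + j175 Ω
  Z2: Z = 1/(jωC) = -j/(ω·C) = 0 - j17.49 Ω
  Z3: Z = R = 10 Ω
Step 3 — With the output port shorted to ground, the output series arm Z2 runs from the junction to ground; the shunt arm Z3 also runs from the junction to ground. They appear in parallel: Z3 || Z2 = 7.536 - j4.309 Ω.
Step 4 — Series with input arm Z1: Z_in = Z1 + (Z3 || Z2) = 7.536 + j170.7 Ω = 170.8∠87.5° Ω.

Z = 7.536 + j170.7 Ω = 170.8∠87.5° Ω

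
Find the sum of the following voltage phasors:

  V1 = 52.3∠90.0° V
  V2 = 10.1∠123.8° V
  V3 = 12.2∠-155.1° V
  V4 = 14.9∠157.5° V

Step 1 — Convert each phasor to rectangular form:
  V1 = 52.3·(cos(90.0°) + j·sin(90.0°)) = 0 + j52.3 V
  V2 = 10.1·(cos(123.8°) + j·sin(123.8°)) = -5.619 + j8.393 V
  V3 = 12.2·(cos(-155.1°) + j·sin(-155.1°)) = -11.07 - j5.137 V
  V4 = 14.9·(cos(157.5°) + j·sin(157.5°)) = -13.77 + j5.702 V
Step 2 — Sum components: V_total = -30.45 + j61.26 V.
Step 3 — Convert to polar: |V_total| = 68.41 V, ∠V_total = 116.4°.

V_total = 68.41∠116.4° V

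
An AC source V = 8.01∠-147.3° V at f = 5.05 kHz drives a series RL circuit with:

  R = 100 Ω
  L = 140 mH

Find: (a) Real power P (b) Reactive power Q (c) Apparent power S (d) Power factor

Step 1 — Angular frequency: ω = 2π·f = 2π·5050 = 3.173e+04 rad/s.
Step 2 — Component impedances:
  R: Z = R = 100 Ω
  L: Z = jωL = j·3.173e+04·0.14 = 0 + j4442 Ω
Step 3 — Series combination: Z_total = R + L = 100 + j4442 Ω = 4443∠88.7° Ω.
Step 4 — Source phasor: V = 8.01∠-147.3° V = -6.741 - j4.327 V.
Step 5 — Current: I = V / Z = -0.001008 + j0.001495 A = 0.001803∠124.0° A.
Step 6 — Complex power: S = V·I* = 0.000325 + j0.01444 VA.
Step 7 — Real power: P = Re(S) = 0.000325 W.
Step 8 — Reactive power: Q = Im(S) = 0.01444 VAR.
Step 9 — Apparent power: |S| = 0.01444 VA.
Step 10 — Power factor: PF = P/|S| = 0.02251 (lagging).

(a) P = 0.000325 W  (b) Q = 0.01444 VAR  (c) S = 0.01444 VA  (d) PF = 0.02251 (lagging)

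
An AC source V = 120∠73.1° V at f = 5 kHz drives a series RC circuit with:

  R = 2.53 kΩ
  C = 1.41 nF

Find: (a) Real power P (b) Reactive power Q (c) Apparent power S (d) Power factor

Step 1 — Angular frequency: ω = 2π·f = 2π·5000 = 3.142e+04 rad/s.
Step 2 — Component impedances:
  R: Z = R = 2530 Ω
  C: Z = 1/(jωC) = -j/(ω·C) = 0 - j2.258e+04 Ω
Step 3 — Series combination: Z_total = R + C = 2530 - j2.258e+04 Ω = 2.272e+04∠-83.6° Ω.
Step 4 — Source phasor: V = 120∠73.1° V = 34.88 + j114.8 V.
Step 5 — Current: I = V / Z = -0.004852 + j0.002089 A = 0.005283∠156.7° A.
Step 6 — Complex power: S = V·I* = 0.0706 - j0.63 VA.
Step 7 — Real power: P = Re(S) = 0.0706 W.
Step 8 — Reactive power: Q = Im(S) = -0.63 VAR.
Step 9 — Apparent power: |S| = 0.6339 VA.
Step 10 — Power factor: PF = P/|S| = 0.1114 (leading).

(a) P = 0.0706 W  (b) Q = -0.63 VAR  (c) S = 0.6339 VA  (d) PF = 0.1114 (leading)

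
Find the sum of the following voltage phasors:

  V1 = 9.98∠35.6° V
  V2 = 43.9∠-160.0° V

Step 1 — Convert each phasor to rectangular form:
  V1 = 9.98·(cos(35.6°) + j·sin(35.6°)) = 8.115 + j5.81 V
  V2 = 43.9·(cos(-160.0°) + j·sin(-160.0°)) = -41.25 - j15.01 V
Step 2 — Sum components: V_total = -33.14 - j9.205 V.
Step 3 — Convert to polar: |V_total| = 34.39 V, ∠V_total = -164.5°.

V_total = 34.39∠-164.5° V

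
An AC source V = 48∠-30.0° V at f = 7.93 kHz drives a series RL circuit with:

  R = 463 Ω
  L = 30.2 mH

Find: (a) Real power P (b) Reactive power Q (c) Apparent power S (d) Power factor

Step 1 — Angular frequency: ω = 2π·f = 2π·7930 = 4.983e+04 rad/s.
Step 2 — Component impedances:
  R: Z = R = 463 Ω
  L: Z = jωL = j·4.983e+04·0.0302 = 0 + j1505 Ω
Step 3 — Series combination: Z_total = R + L = 463 + j1505 Ω = 1574∠72.9° Ω.
Step 4 — Source phasor: V = 48∠-30.0° V = 41.57 - j24 V.
Step 5 — Current: I = V / Z = -0.006805 - j0.02972 A = 0.03049∠-102.9° A.
Step 6 — Complex power: S = V·I* = 0.4304 + j1.399 VA.
Step 7 — Real power: P = Re(S) = 0.4304 W.
Step 8 — Reactive power: Q = Im(S) = 1.399 VAR.
Step 9 — Apparent power: |S| = 1.463 VA.
Step 10 — Power factor: PF = P/|S| = 0.2941 (lagging).

(a) P = 0.4304 W  (b) Q = 1.399 VAR  (c) S = 1.463 VA  (d) PF = 0.2941 (lagging)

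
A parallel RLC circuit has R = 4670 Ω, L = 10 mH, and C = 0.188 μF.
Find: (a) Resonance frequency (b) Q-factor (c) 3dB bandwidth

Step 1 — Resonance: ω₀ = 1/√(LC) = 1/√(0.01·1.88e-07) = 2.306e+04 rad/s.
Step 2 — f₀ = ω₀/(2π) = 3671 Hz.
Step 3 — Parallel Q: Q = R/(ω₀L) = 4670/(2.306e+04·0.01) = 20.25.
Step 4 — Bandwidth: Δω = ω₀/Q = 1139 rad/s; BW = Δω/(2π) = 181.3 Hz.

(a) f₀ = 3671 Hz  (b) Q = 20.25  (c) BW = 181.3 Hz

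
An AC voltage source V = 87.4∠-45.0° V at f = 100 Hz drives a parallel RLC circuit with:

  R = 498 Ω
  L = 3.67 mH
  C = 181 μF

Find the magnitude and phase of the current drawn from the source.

Step 1 — Angular frequency: ω = 2π·f = 2π·100 = 628.3 rad/s.
Step 2 — Component impedances:
  R: Z = R = 498 Ω
  L: Z = jωL = j·628.3·0.00367 = 0 + j2.306 Ω
  C: Z = 1/(jωC) = -j/(ω·C) = 0 - j8.793 Ω
Step 3 — Parallel combination: 1/Z_total = 1/R + 1/L + 1/C; Z_total = 0.01962 + j3.125 Ω = 3.126∠89.6° Ω.
Step 4 — Source phasor: V = 87.4∠-45.0° V = 61.8 - j61.8 V.
Step 5 — Ohm's law: I = V / Z_total = (61.8 - j61.8) / (0.01962 + j3.125) = -19.65 - j19.9 A.
Step 6 — Convert to polar: |I| = 27.96 A, ∠I = -134.6°.

I = 27.96∠-134.6° A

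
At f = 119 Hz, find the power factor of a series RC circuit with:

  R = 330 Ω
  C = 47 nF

Step 1 — Angular frequency: ω = 2π·f = 2π·119 = 747.7 rad/s.
Step 2 — Component impedances:
  R: Z = R = 330 Ω
  C: Z = 1/(jωC) = -j/(ω·C) = 0 - j2.846e+04 Ω
Step 3 — Series combination: Z_total = R + C = 330 - j2.846e+04 Ω = 2.846e+04∠-89.3° Ω.
Step 4 — Power factor: PF = cos(φ) = Re(Z)/|Z| = 330/2.846e+04 = 0.0116.
Step 5 — Type: Im(Z) = -2.846e+04 ⇒ leading (phase φ = -89.3°).

PF = 0.0116 (leading, φ = -89.3°)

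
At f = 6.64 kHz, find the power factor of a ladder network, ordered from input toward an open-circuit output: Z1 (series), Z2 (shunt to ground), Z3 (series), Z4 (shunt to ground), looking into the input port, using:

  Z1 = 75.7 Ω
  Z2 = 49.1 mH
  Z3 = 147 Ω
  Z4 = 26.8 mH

Step 1 — Angular frequency: ω = 2π·f = 2π·6640 = 4.172e+04 rad/s.
Step 2 — Component impedances:
  Z1: Z = R = 75.7 Ω
  Z2: Z = jωL = j·4.172e+04·0.0491 = 0 + j2048 Ω
  Z3: Z = R = 147 Ω
  Z4: Z = jωL = j·4.172e+04·0.0268 = 0 + j1118 Ω
Step 3 — Ladder network (open output): work backward from the far end, alternating series and parallel combinations. Z_in = 137.1 + j726.2 Ω = 739∠79.3° Ω.
Step 4 — Power factor: PF = cos(φ) = Re(Z)/|Z| = 137.1/739 = 0.1855.
Step 5 — Type: Im(Z) = 726.2 ⇒ lagging (phase φ = 79.3°).

PF = 0.1855 (lagging, φ = 79.3°)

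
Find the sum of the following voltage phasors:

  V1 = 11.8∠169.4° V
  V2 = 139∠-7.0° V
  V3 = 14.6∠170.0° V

Step 1 — Convert each phasor to rectangular form:
  V1 = 11.8·(cos(169.4°) + j·sin(169.4°)) = -11.6 + j2.171 V
  V2 = 139·(cos(-7.0°) + j·sin(-7.0°)) = 138 - j16.94 V
  V3 = 14.6·(cos(170.0°) + j·sin(170.0°)) = -14.38 + j2.535 V
Step 2 — Sum components: V_total = 112 - j12.23 V.
Step 3 — Convert to polar: |V_total| = 112.7 V, ∠V_total = -6.2°.

V_total = 112.7∠-6.2° V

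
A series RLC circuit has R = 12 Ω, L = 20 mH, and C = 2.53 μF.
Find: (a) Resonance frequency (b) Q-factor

Step 1 — Resonance condition Im(Z)=0 gives ω₀ = 1/√(LC).
Step 2 — ω₀ = 1/√(0.02·2.53e-06) = 4446 rad/s.
Step 3 — f₀ = ω₀/(2π) = 707.5 Hz.
Step 4 — Series Q: Q = ω₀L/R = 4446·0.02/12 = 7.409.

(a) f₀ = 707.5 Hz  (b) Q = 7.409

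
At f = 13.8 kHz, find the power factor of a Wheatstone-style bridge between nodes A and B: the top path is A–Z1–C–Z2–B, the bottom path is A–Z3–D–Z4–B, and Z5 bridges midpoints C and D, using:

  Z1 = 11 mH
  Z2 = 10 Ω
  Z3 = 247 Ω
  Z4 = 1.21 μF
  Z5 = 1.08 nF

Step 1 — Angular frequency: ω = 2π·f = 2π·1.38e+04 = 8.671e+04 rad/s.
Step 2 — Component impedances:
  Z1: Z = jωL = j·8.671e+04·0.011 = 0 + j953.8 Ω
  Z2: Z = R = 10 Ω
  Z3: Z = R = 247 Ω
  Z4: Z = 1/(jωC) = -j/(ω·C) = 0 - j9.531 Ω
  Z5: Z = 1/(jωC) = -j/(ω·C) = 0 - j1.068e+04 Ω
Step 3 — Bridge requires nodal analysis (the Z5 bridge couples midpoints C and D, so the two paths cannot be reduced to a simple series/parallel combination). Setting node B to ground and injecting 1 A at node A, the 3-node admittance system at A, C, D solves to V_A = Z_AB = 235.3 + j51.8 Ω = 240.9∠12.4° Ω.
Step 4 — Power factor: PF = cos(φ) = Re(Z)/|Z| = 235.29/240.93 = 0.9766.
Step 5 — Type: Im(Z) = 51.8 ⇒ lagging (phase φ = 12.4°).

PF = 0.9766 (lagging, φ = 12.4°)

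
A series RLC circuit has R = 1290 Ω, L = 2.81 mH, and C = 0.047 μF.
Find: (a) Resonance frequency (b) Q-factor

Step 1 — Resonance condition Im(Z)=0 gives ω₀ = 1/√(LC).
Step 2 — ω₀ = 1/√(0.00281·4.7e-08) = 8.702e+04 rad/s.
Step 3 — f₀ = ω₀/(2π) = 1.385e+04 Hz.
Step 4 — Series Q: Q = ω₀L/R = 8.702e+04·0.00281/1290 = 0.1895.

(a) f₀ = 1.385e+04 Hz  (b) Q = 0.1895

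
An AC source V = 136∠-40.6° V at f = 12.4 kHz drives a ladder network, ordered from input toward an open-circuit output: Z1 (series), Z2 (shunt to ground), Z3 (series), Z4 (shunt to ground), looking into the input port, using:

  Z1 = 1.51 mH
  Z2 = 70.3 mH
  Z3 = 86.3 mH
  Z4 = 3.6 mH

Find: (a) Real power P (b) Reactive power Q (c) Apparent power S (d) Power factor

Step 1 — Angular frequency: ω = 2π·f = 2π·1.24e+04 = 7.791e+04 rad/s.
Step 2 — Component impedances:
  Z1: Z = jωL = j·7.791e+04·0.00151 = 0 + j117.6 Ω
  Z2: Z = jωL = j·7.791e+04·0.0703 = 0 + j5477 Ω
  Z3: Z = jωL = j·7.791e+04·0.0863 = 0 + j6724 Ω
  Z4: Z = jωL = j·7.791e+04·0.0036 = 0 + j280.5 Ω
Step 3 — Ladder network (open output): work backward from the far end, alternating series and parallel combinations. Z_in = 0 + j3191 Ω = 3191∠90.0° Ω.
Step 4 — Source phasor: V = 136∠-40.6° V = 103.3 - j88.51 V.
Step 5 — Current: I = V / Z = -0.02773 - j0.03236 A = 0.04262∠-130.6° A.
Step 6 — Complex power: S = V·I* = 0 + j5.796 VA.
Step 7 — Real power: P = Re(S) = 0 W.
Step 8 — Reactive power: Q = Im(S) = 5.796 VAR.
Step 9 — Apparent power: |S| = 5.796 VA.
Step 10 — Power factor: PF = P/|S| = 0 (lagging).

(a) P = 0 W  (b) Q = 5.796 VAR  (c) S = 5.796 VA  (d) PF = 0 (lagging)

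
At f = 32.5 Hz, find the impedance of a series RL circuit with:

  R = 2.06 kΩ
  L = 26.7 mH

Step 1 — Angular frequency: ω = 2π·f = 2π·32.5 = 204.2 rad/s.
Step 2 — Component impedances:
  R: Z = R = 2060 Ω
  L: Z = jωL = j·204.2·0.0267 = 0 + j5.452 Ω
Step 3 — Series combination: Z_total = R + L = 2060 + j5.452 Ω = 2060∠0.2° Ω.

Z = 2060 + j5.452 Ω = 2060∠0.2° Ω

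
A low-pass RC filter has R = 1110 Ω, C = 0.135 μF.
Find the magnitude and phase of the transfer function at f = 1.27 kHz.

Step 1 — Angular frequency: ω = 2π·1270 = 7980 rad/s.
Step 2 — Transfer function: H(jω) = 1/(1 + jωRC).
Step 3 — Denominator: 1 + jωRC = 1 + j·7980·1110·1.35e-07 = 1 + j1.196.
Step 4 — H = 0.4116 - j0.4921.
Step 5 — Magnitude: |H| = 0.6415 (-3.9 dB); phase: φ = -50.1°.

|H| = 0.6415 (-3.9 dB), φ = -50.1°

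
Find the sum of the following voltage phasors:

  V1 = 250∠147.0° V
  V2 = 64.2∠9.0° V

Step 1 — Convert each phasor to rectangular form:
  V1 = 250·(cos(147.0°) + j·sin(147.0°)) = -209.7 + j136.2 V
  V2 = 64.2·(cos(9.0°) + j·sin(9.0°)) = 63.41 + j10.04 V
Step 2 — Sum components: V_total = -146.3 + j146.2 V.
Step 3 — Convert to polar: |V_total| = 206.8 V, ∠V_total = 135.0°.

V_total = 206.8∠135.0° V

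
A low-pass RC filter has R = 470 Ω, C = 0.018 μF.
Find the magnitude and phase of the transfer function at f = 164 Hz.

Step 1 — Angular frequency: ω = 2π·164 = 1030 rad/s.
Step 2 — Transfer function: H(jω) = 1/(1 + jωRC).
Step 3 — Denominator: 1 + jωRC = 1 + j·1030·470·1.8e-08 = 1 + j0.008718.
Step 4 — H = 0.9999 - j0.008717.
Step 5 — Magnitude: |H| = 1 (-0.0 dB); phase: φ = -0.5°.

|H| = 1 (-0.0 dB), φ = -0.5°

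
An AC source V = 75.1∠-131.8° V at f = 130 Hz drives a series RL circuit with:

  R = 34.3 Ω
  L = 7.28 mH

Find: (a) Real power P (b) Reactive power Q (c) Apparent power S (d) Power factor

Step 1 — Angular frequency: ω = 2π·f = 2π·130 = 816.8 rad/s.
Step 2 — Component impedances:
  R: Z = R = 34.3 Ω
  L: Z = jωL = j·816.8·0.00728 = 0 + j5.946 Ω
Step 3 — Series combination: Z_total = R + L = 34.3 + j5.946 Ω = 34.81∠9.8° Ω.
Step 4 — Source phasor: V = 75.1∠-131.8° V = -50.06 - j55.99 V.
Step 5 — Current: I = V / Z = -1.692 - j1.339 A = 2.157∠-141.6° A.
Step 6 — Complex power: S = V·I* = 159.6 + j27.67 VA.
Step 7 — Real power: P = Re(S) = 159.6 W.
Step 8 — Reactive power: Q = Im(S) = 27.67 VAR.
Step 9 — Apparent power: |S| = 162 VA.
Step 10 — Power factor: PF = P/|S| = 0.9853 (lagging).

(a) P = 159.6 W  (b) Q = 27.67 VAR  (c) S = 162 VA  (d) PF = 0.9853 (lagging)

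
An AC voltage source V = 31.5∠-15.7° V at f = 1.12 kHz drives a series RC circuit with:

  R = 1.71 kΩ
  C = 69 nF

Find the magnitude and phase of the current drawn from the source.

Step 1 — Angular frequency: ω = 2π·f = 2π·1120 = 7037 rad/s.
Step 2 — Component impedances:
  R: Z = R = 1710 Ω
  C: Z = 1/(jωC) = -j/(ω·C) = 0 - j2059 Ω
Step 3 — Series combination: Z_total = R + C = 1710 - j2059 Ω = 2677∠-50.3° Ω.
Step 4 — Source phasor: V = 31.5∠-15.7° V = 30.32 - j8.524 V.
Step 5 — Ohm's law: I = V / Z_total = (30.32 - j8.524) / (1710 - j2059) = 0.009687 + j0.006682 A.
Step 6 — Convert to polar: |I| = 0.01177 A, ∠I = 34.6°.

I = 0.01177∠34.6° A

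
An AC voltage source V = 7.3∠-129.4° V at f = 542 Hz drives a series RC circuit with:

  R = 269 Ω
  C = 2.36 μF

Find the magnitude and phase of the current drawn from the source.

Step 1 — Angular frequency: ω = 2π·f = 2π·542 = 3405 rad/s.
Step 2 — Component impedances:
  R: Z = R = 269 Ω
  C: Z = 1/(jωC) = -j/(ω·C) = 0 - j124.4 Ω
Step 3 — Series combination: Z_total = R + C = 269 - j124.4 Ω = 296.4∠-24.8° Ω.
Step 4 — Source phasor: V = 7.3∠-129.4° V = -4.634 - j5.641 V.
Step 5 — Ohm's law: I = V / Z_total = (-4.634 - j5.641) / (269 - j124.4) = -0.006199 - j0.02384 A.
Step 6 — Convert to polar: |I| = 0.02463 A, ∠I = -104.6°.

I = 0.02463∠-104.6° A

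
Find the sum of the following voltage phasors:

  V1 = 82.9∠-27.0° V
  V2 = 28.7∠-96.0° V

Step 1 — Convert each phasor to rectangular form:
  V1 = 82.9·(cos(-27.0°) + j·sin(-27.0°)) = 73.86 - j37.64 V
  V2 = 28.7·(cos(-96.0°) + j·sin(-96.0°)) = -3 - j28.54 V
Step 2 — Sum components: V_total = 70.86 - j66.18 V.
Step 3 — Convert to polar: |V_total| = 96.96 V, ∠V_total = -43.0°.

V_total = 96.96∠-43.0° V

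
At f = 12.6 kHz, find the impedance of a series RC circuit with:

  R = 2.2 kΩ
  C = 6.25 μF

Step 1 — Angular frequency: ω = 2π·f = 2π·1.26e+04 = 7.917e+04 rad/s.
Step 2 — Component impedances:
  R: Z = R = 2200 Ω
  C: Z = 1/(jωC) = -j/(ω·C) = 0 - j2.021 Ω
Step 3 — Series combination: Z_total = R + C = 2200 - j2.021 Ω = 2200∠-0.1° Ω.

Z = 2200 - j2.021 Ω = 2200∠-0.1° Ω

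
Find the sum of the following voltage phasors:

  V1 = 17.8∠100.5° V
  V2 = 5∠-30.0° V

Step 1 — Convert each phasor to rectangular form:
  V1 = 17.8·(cos(100.5°) + j·sin(100.5°)) = -3.244 + j17.5 V
  V2 = 5·(cos(-30.0°) + j·sin(-30.0°)) = 4.33 - j2.5 V
Step 2 — Sum components: V_total = 1.086 + j15 V.
Step 3 — Convert to polar: |V_total| = 15.04 V, ∠V_total = 85.9°.

V_total = 15.04∠85.9° V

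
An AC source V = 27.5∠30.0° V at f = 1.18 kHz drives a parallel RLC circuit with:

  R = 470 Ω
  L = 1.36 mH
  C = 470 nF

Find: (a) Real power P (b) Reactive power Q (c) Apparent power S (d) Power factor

Step 1 — Angular frequency: ω = 2π·f = 2π·1180 = 7414 rad/s.
Step 2 — Component impedances:
  R: Z = R = 470 Ω
  L: Z = jωL = j·7414·0.00136 = 0 + j10.08 Ω
  C: Z = 1/(jωC) = -j/(ω·C) = 0 - j287 Ω
Step 3 — Parallel combination: 1/Z_total = 1/R + 1/L + 1/C; Z_total = 0.2323 + j10.45 Ω = 10.45∠88.7° Ω.
Step 4 — Source phasor: V = 27.5∠30.0° V = 23.82 + j13.75 V.
Step 5 — Current: I = V / Z = 1.366 - j2.25 A = 2.632∠-58.7° A.
Step 6 — Complex power: S = V·I* = 1.609 + j72.37 VA.
Step 7 — Real power: P = Re(S) = 1.609 W.
Step 8 — Reactive power: Q = Im(S) = 72.37 VAR.
Step 9 — Apparent power: |S| = 72.38 VA.
Step 10 — Power factor: PF = P/|S| = 0.02223 (lagging).

(a) P = 1.609 W  (b) Q = 72.37 VAR  (c) S = 72.38 VA  (d) PF = 0.02223 (lagging)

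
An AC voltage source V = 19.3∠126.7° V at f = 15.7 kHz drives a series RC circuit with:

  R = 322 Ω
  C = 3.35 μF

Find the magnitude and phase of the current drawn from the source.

Step 1 — Angular frequency: ω = 2π·f = 2π·1.57e+04 = 9.865e+04 rad/s.
Step 2 — Component impedances:
  R: Z = R = 322 Ω
  C: Z = 1/(jωC) = -j/(ω·C) = 0 - j3.026 Ω
Step 3 — Series combination: Z_total = R + C = 322 - j3.026 Ω = 322∠-0.5° Ω.
Step 4 — Source phasor: V = 19.3∠126.7° V = -11.53 + j15.47 V.
Step 5 — Ohm's law: I = V / Z_total = (-11.53 + j15.47) / (322 - j3.026) = -0.03627 + j0.04772 A.
Step 6 — Convert to polar: |I| = 0.05994 A, ∠I = 127.2°.

I = 0.05994∠127.2° A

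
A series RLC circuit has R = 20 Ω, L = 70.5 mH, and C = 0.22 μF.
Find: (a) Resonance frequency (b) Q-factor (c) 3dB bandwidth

Step 1 — Resonance condition Im(Z)=0 gives ω₀ = 1/√(LC).
Step 2 — ω₀ = 1/√(0.0705·2.2e-07) = 8030 rad/s.
Step 3 — f₀ = ω₀/(2π) = 1278 Hz.
Step 4 — Series Q: Q = ω₀L/R = 8030·0.0705/20 = 28.3.
Step 5 — 3dB bandwidth: Δω = ω₀/Q = 283.7 rad/s; BW = Δω/(2π) = 45.15 Hz.

(a) f₀ = 1278 Hz  (b) Q = 28.3  (c) BW = 45.15 Hz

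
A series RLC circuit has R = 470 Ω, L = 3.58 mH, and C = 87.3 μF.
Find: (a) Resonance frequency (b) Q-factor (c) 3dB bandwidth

Step 1 — Resonance condition Im(Z)=0 gives ω₀ = 1/√(LC).
Step 2 — ω₀ = 1/√(0.00358·8.73e-05) = 1789 rad/s.
Step 3 — f₀ = ω₀/(2π) = 284.7 Hz.
Step 4 — Series Q: Q = ω₀L/R = 1789·0.00358/470 = 0.01363.
Step 5 — 3dB bandwidth: Δω = ω₀/Q = 1.313e+05 rad/s; BW = Δω/(2π) = 2.089e+04 Hz.

(a) f₀ = 284.7 Hz  (b) Q = 0.01363  (c) BW = 2.089e+04 Hz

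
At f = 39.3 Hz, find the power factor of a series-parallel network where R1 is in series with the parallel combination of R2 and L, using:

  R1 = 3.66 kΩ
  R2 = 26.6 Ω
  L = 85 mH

Step 1 — Angular frequency: ω = 2π·f = 2π·39.3 = 246.9 rad/s.
Step 2 — Component impedances:
  R1: Z = R = 3660 Ω
  R2: Z = R = 26.6 Ω
  L: Z = jωL = j·246.9·0.085 = 0 + j20.99 Ω
Step 3 — Parallel branch: R2 || L = 1/(1/R2 + 1/L) = 10.21 + j12.94 Ω.
Step 4 — Series with R1: Z_total = R1 + (R2 || L) = 3670 + j12.94 Ω = 3670∠0.2° Ω.
Step 5 — Power factor: PF = cos(φ) = Re(Z)/|Z| = 3670/3670 = 1.
Step 6 — Type: Im(Z) = 12.94 ⇒ lagging (phase φ = 0.2°).

PF = 1 (lagging, φ = 0.2°)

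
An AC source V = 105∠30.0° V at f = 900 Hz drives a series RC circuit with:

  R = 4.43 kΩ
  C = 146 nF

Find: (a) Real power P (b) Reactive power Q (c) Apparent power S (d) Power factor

Step 1 — Angular frequency: ω = 2π·f = 2π·900 = 5655 rad/s.
Step 2 — Component impedances:
  R: Z = R = 4430 Ω
  C: Z = 1/(jωC) = -j/(ω·C) = 0 - j1211 Ω
Step 3 — Series combination: Z_total = R + C = 4430 - j1211 Ω = 4593∠-15.3° Ω.
Step 4 — Source phasor: V = 105∠30.0° V = 90.93 + j52.5 V.
Step 5 — Current: I = V / Z = 0.01608 + j0.01625 A = 0.02286∠45.3° A.
Step 6 — Complex power: S = V·I* = 2.316 - j0.6331 VA.
Step 7 — Real power: P = Re(S) = 2.316 W.
Step 8 — Reactive power: Q = Im(S) = -0.6331 VAR.
Step 9 — Apparent power: |S| = 2.401 VA.
Step 10 — Power factor: PF = P/|S| = 0.9646 (leading).

(a) P = 2.316 W  (b) Q = -0.6331 VAR  (c) S = 2.401 VA  (d) PF = 0.9646 (leading)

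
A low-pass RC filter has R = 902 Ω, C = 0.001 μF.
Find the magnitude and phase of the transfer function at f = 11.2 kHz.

Step 1 — Angular frequency: ω = 2π·1.12e+04 = 7.037e+04 rad/s.
Step 2 — Transfer function: H(jω) = 1/(1 + jωRC).
Step 3 — Denominator: 1 + jωRC = 1 + j·7.037e+04·902·1e-09 = 1 + j0.06348.
Step 4 — H = 0.996 - j0.06322.
Step 5 — Magnitude: |H| = 0.998 (-0.0 dB); phase: φ = -3.6°.

|H| = 0.998 (-0.0 dB), φ = -3.6°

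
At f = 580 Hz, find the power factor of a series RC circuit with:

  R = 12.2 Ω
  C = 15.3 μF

Step 1 — Angular frequency: ω = 2π·f = 2π·580 = 3644 rad/s.
Step 2 — Component impedances:
  R: Z = R = 12.2 Ω
  C: Z = 1/(jωC) = -j/(ω·C) = 0 - j17.93 Ω
Step 3 — Series combination: Z_total = R + C = 12.2 - j17.93 Ω = 21.69∠-55.8° Ω.
Step 4 — Power factor: PF = cos(φ) = Re(Z)/|Z| = 12.2/21.691 = 0.5624.
Step 5 — Type: Im(Z) = -17.93 ⇒ leading (phase φ = -55.8°).

PF = 0.5624 (leading, φ = -55.8°)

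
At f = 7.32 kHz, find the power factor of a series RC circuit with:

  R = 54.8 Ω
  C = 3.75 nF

Step 1 — Angular frequency: ω = 2π·f = 2π·7320 = 4.599e+04 rad/s.
Step 2 — Component impedances:
  R: Z = R = 54.8 Ω
  C: Z = 1/(jωC) = -j/(ω·C) = 0 - j5798 Ω
Step 3 — Series combination: Z_total = R + C = 54.8 - j5798 Ω = 5798∠-89.5° Ω.
Step 4 — Power factor: PF = cos(φ) = Re(Z)/|Z| = 54.8/5798.3 = 0.009451.
Step 5 — Type: Im(Z) = -5798 ⇒ leading (phase φ = -89.5°).

PF = 0.009451 (leading, φ = -89.5°)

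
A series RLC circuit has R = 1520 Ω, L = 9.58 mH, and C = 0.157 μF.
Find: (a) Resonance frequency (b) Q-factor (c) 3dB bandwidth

Step 1 — Resonance: ω₀ = 1/√(LC) = 1/√(0.00958·1.57e-07) = 2.579e+04 rad/s.
Step 2 — f₀ = ω₀/(2π) = 4104 Hz.
Step 3 — Series Q: Q = ω₀L/R = 2.579e+04·0.00958/1520 = 0.1625.
Step 4 — Bandwidth: Δω = ω₀/Q = 1.587e+05 rad/s; BW = Δω/(2π) = 2.525e+04 Hz.

(a) f₀ = 4104 Hz  (b) Q = 0.1625  (c) BW = 2.525e+04 Hz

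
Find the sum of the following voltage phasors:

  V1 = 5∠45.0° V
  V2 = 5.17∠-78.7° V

Step 1 — Convert each phasor to rectangular form:
  V1 = 5·(cos(45.0°) + j·sin(45.0°)) = 3.536 + j3.536 V
  V2 = 5.17·(cos(-78.7°) + j·sin(-78.7°)) = 1.013 - j5.07 V
Step 2 — Sum components: V_total = 4.549 - j1.534 V.
Step 3 — Convert to polar: |V_total| = 4.8 V, ∠V_total = -18.6°.

V_total = 4.8∠-18.6° V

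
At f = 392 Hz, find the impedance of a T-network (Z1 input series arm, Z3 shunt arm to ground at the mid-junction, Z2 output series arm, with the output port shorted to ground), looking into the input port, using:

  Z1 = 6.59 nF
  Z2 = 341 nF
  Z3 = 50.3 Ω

Step 1 — Angular frequency: ω = 2π·f = 2π·392 = 2463 rad/s.
Step 2 — Component impedances:
  Z1: Z = 1/(jωC) = -j/(ω·C) = 0 - j6.161e+04 Ω
  Z2: Z = 1/(jωC) = -j/(ω·C) = 0 - j1191 Ω
  Z3: Z = R = 50.3 Ω
Step 3 — With the output port shorted to ground, the output series arm Z2 runs from the junction to ground; the shunt arm Z3 also runs from the junction to ground. They appear in parallel: Z3 || Z2 = 50.21 - j2.121 Ω.
Step 4 — Series with input arm Z1: Z_in = Z1 + (Z3 || Z2) = 50.21 - j6.161e+04 Ω = 6.161e+04∠-90.0° Ω.

Z = 50.21 - j6.161e+04 Ω = 6.161e+04∠-90.0° Ω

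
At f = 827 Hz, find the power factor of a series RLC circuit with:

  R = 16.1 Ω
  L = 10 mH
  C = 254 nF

Step 1 — Angular frequency: ω = 2π·f = 2π·827 = 5196 rad/s.
Step 2 — Component impedances:
  R: Z = R = 16.1 Ω
  L: Z = jωL = j·5196·0.01 = 0 + j51.96 Ω
  C: Z = 1/(jωC) = -j/(ω·C) = 0 - j757.7 Ω
Step 3 — Series combination: Z_total = R + L + C = 16.1 - j705.7 Ω = 705.9∠-88.7° Ω.
Step 4 — Power factor: PF = cos(φ) = Re(Z)/|Z| = 16.1/705.9 = 0.02281.
Step 5 — Type: Im(Z) = -705.7 ⇒ leading (phase φ = -88.7°).

PF = 0.02281 (leading, φ = -88.7°)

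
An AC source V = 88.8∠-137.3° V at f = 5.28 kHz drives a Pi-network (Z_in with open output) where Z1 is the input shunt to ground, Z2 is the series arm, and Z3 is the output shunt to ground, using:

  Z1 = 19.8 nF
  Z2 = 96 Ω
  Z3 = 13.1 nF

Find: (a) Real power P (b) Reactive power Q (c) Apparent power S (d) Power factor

Step 1 — Angular frequency: ω = 2π·f = 2π·5280 = 3.318e+04 rad/s.
Step 2 — Component impedances:
  Z1: Z = 1/(jωC) = -j/(ω·C) = 0 - j1522 Ω
  Z2: Z = R = 96 Ω
  Z3: Z = 1/(jωC) = -j/(ω·C) = 0 - j2301 Ω
Step 3 — With open output, the series arm Z2 and the output shunt Z3 appear in series to ground: Z2 + Z3 = 96 - j2301 Ω.
Step 4 — Parallel with input shunt Z1: Z_in = Z1 || (Z2 + Z3) = 15.21 - j916.6 Ω = 916.7∠-89.0° Ω.
Step 5 — Source phasor: V = 88.8∠-137.3° V = -65.26 - j60.22 V.
Step 6 — Current: I = V / Z = 0.0645 - j0.07227 A = 0.09687∠-48.3° A.
Step 7 — Complex power: S = V·I* = 0.1427 - j8.601 VA.
Step 8 — Real power: P = Re(S) = 0.1427 W.
Step 9 — Reactive power: Q = Im(S) = -8.601 VAR.
Step 10 — Apparent power: |S| = 8.602 VA.
Step 11 — Power factor: PF = P/|S| = 0.01659 (leading).

(a) P = 0.1427 W  (b) Q = -8.601 VAR  (c) S = 8.602 VA  (d) PF = 0.01659 (leading)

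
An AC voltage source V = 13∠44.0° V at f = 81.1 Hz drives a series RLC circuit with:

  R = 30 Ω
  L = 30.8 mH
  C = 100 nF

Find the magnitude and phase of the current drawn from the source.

Step 1 — Angular frequency: ω = 2π·f = 2π·81.1 = 509.6 rad/s.
Step 2 — Component impedances:
  R: Z = R = 30 Ω
  L: Z = jωL = j·509.6·0.0308 = 0 + j15.69 Ω
  C: Z = 1/(jωC) = -j/(ω·C) = 0 - j1.962e+04 Ω
Step 3 — Series combination: Z_total = R + L + C = 30 - j1.961e+04 Ω = 1.961e+04∠-89.9° Ω.
Step 4 — Source phasor: V = 13∠44.0° V = 9.351 + j9.031 V.
Step 5 — Ohm's law: I = V / Z_total = (9.351 + j9.031) / (30 - j1.961e+04) = -0.0004598 + j0.0004776 A.
Step 6 — Convert to polar: |I| = 0.000663 A, ∠I = 133.9°.

I = 0.000663∠133.9° A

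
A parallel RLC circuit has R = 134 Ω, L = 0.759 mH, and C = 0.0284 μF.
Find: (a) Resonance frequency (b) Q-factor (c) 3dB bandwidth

Step 1 — Resonance: ω₀ = 1/√(LC) = 1/√(0.000759·2.84e-08) = 2.154e+05 rad/s.
Step 2 — f₀ = ω₀/(2π) = 3.428e+04 Hz.
Step 3 — Parallel Q: Q = R/(ω₀L) = 134/(2.154e+05·0.000759) = 0.8197.
Step 4 — Bandwidth: Δω = ω₀/Q = 2.628e+05 rad/s; BW = Δω/(2π) = 4.182e+04 Hz.

(a) f₀ = 3.428e+04 Hz  (b) Q = 0.8197  (c) BW = 4.182e+04 Hz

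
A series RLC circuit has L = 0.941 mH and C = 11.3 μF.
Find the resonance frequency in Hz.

Step 1 — Resonance condition Im(Z)=0 gives ω₀ = 1/√(LC).
Step 2 — ω₀ = 1/√(0.000941·1.13e-05) = 9698 rad/s.
Step 3 — f₀ = ω₀/(2π) = 1543 Hz.

f₀ = 1543 Hz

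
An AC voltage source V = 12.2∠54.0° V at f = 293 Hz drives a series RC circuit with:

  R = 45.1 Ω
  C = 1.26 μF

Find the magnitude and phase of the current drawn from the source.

Step 1 — Angular frequency: ω = 2π·f = 2π·293 = 1841 rad/s.
Step 2 — Component impedances:
  R: Z = R = 45.1 Ω
  C: Z = 1/(jωC) = -j/(ω·C) = 0 - j431.1 Ω
Step 3 — Series combination: Z_total = R + C = 45.1 - j431.1 Ω = 433.5∠-84.0° Ω.
Step 4 — Source phasor: V = 12.2∠54.0° V = 7.171 + j9.87 V.
Step 5 — Ohm's law: I = V / Z_total = (7.171 + j9.87) / (45.1 - j431.1) = -0.02093 + j0.01882 A.
Step 6 — Convert to polar: |I| = 0.02815 A, ∠I = 138.0°.

I = 0.02815∠138.0° A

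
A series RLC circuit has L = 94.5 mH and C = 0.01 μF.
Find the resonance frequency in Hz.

Step 1 — Resonance condition Im(Z)=0 gives ω₀ = 1/√(LC).
Step 2 — ω₀ = 1/√(0.0945·1e-08) = 3.253e+04 rad/s.
Step 3 — f₀ = ω₀/(2π) = 5177 Hz.

f₀ = 5177 Hz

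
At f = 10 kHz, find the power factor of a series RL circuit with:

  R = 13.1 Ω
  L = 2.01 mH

Step 1 — Angular frequency: ω = 2π·f = 2π·1e+04 = 6.283e+04 rad/s.
Step 2 — Component impedances:
  R: Z = R = 13.1 Ω
  L: Z = jωL = j·6.283e+04·0.00201 = 0 + j126.3 Ω
Step 3 — Series combination: Z_total = R + L = 13.1 + j126.3 Ω = 127∠84.1° Ω.
Step 4 — Power factor: PF = cos(φ) = Re(Z)/|Z| = 13.1/126.97 = 0.1032.
Step 5 — Type: Im(Z) = 126.3 ⇒ lagging (phase φ = 84.1°).

PF = 0.1032 (lagging, φ = 84.1°)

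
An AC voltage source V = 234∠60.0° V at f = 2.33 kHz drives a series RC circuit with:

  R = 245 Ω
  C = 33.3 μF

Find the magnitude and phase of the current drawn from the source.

Step 1 — Angular frequency: ω = 2π·f = 2π·2330 = 1.464e+04 rad/s.
Step 2 — Component impedances:
  R: Z = R = 245 Ω
  C: Z = 1/(jωC) = -j/(ω·C) = 0 - j2.051 Ω
Step 3 — Series combination: Z_total = R + C = 245 - j2.051 Ω = 245∠-0.5° Ω.
Step 4 — Source phasor: V = 234∠60.0° V = 117 + j202.6 V.
Step 5 — Ohm's law: I = V / Z_total = (117 + j202.6) / (245 - j2.051) = 0.4706 + j0.8311 A.
Step 6 — Convert to polar: |I| = 0.9551 A, ∠I = 60.5°.

I = 0.9551∠60.5° A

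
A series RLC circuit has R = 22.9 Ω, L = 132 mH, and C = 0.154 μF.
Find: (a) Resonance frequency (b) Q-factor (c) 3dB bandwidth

Step 1 — Resonance: ω₀ = 1/√(LC) = 1/√(0.132·1.54e-07) = 7014 rad/s.
Step 2 — f₀ = ω₀/(2π) = 1116 Hz.
Step 3 — Series Q: Q = ω₀L/R = 7014·0.132/22.9 = 40.43.
Step 4 — Bandwidth: Δω = ω₀/Q = 173.5 rad/s; BW = Δω/(2π) = 27.61 Hz.

(a) f₀ = 1116 Hz  (b) Q = 40.43  (c) BW = 27.61 Hz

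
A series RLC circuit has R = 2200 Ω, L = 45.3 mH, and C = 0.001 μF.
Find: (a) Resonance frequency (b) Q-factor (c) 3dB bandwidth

Step 1 — Resonance condition Im(Z)=0 gives ω₀ = 1/√(LC).
Step 2 — ω₀ = 1/√(0.0453·1e-09) = 1.486e+05 rad/s.
Step 3 — f₀ = ω₀/(2π) = 2.365e+04 Hz.
Step 4 — Series Q: Q = ω₀L/R = 1.486e+05·0.0453/2200 = 3.059.
Step 5 — 3dB bandwidth: Δω = ω₀/Q = 4.857e+04 rad/s; BW = Δω/(2π) = 7729 Hz.

(a) f₀ = 2.365e+04 Hz  (b) Q = 3.059  (c) BW = 7729 Hz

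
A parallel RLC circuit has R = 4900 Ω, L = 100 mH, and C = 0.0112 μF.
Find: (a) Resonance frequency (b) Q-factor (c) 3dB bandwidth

Step 1 — Resonance: ω₀ = 1/√(LC) = 1/√(0.1·1.12e-08) = 2.988e+04 rad/s.
Step 2 — f₀ = ω₀/(2π) = 4756 Hz.
Step 3 — Parallel Q: Q = R/(ω₀L) = 4900/(2.988e+04·0.1) = 1.64.
Step 4 — Bandwidth: Δω = ω₀/Q = 1.822e+04 rad/s; BW = Δω/(2π) = 2900 Hz.

(a) f₀ = 4756 Hz  (b) Q = 1.64  (c) BW = 2900 Hz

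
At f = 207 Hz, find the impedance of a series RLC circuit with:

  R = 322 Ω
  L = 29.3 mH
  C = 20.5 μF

Step 1 — Angular frequency: ω = 2π·f = 2π·207 = 1301 rad/s.
Step 2 — Component impedances:
  R: Z = R = 322 Ω
  L: Z = jωL = j·1301·0.0293 = 0 + j38.11 Ω
  C: Z = 1/(jωC) = -j/(ω·C) = 0 - j37.51 Ω
Step 3 — Series combination: Z_total = R + L + C = 322 + j0.6026 Ω = 322∠0.1° Ω.

Z = 322 + j0.6026 Ω = 322∠0.1° Ω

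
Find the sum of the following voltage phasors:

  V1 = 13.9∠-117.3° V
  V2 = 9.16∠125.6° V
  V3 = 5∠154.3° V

Step 1 — Convert each phasor to rectangular form:
  V1 = 13.9·(cos(-117.3°) + j·sin(-117.3°)) = -6.375 - j12.35 V
  V2 = 9.16·(cos(125.6°) + j·sin(125.6°)) = -5.332 + j7.448 V
  V3 = 5·(cos(154.3°) + j·sin(154.3°)) = -4.505 + j2.168 V
Step 2 — Sum components: V_total = -16.21 - j2.735 V.
Step 3 — Convert to polar: |V_total| = 16.44 V, ∠V_total = -170.4°.

V_total = 16.44∠-170.4° V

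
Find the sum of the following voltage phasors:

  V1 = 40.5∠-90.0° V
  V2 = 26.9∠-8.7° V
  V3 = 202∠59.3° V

Step 1 — Convert each phasor to rectangular form:
  V1 = 40.5·(cos(-90.0°) + j·sin(-90.0°)) = 0 - j40.5 V
  V2 = 26.9·(cos(-8.7°) + j·sin(-8.7°)) = 26.59 - j4.069 V
  V3 = 202·(cos(59.3°) + j·sin(59.3°)) = 103.1 + j173.7 V
Step 2 — Sum components: V_total = 129.7 + j129.1 V.
Step 3 — Convert to polar: |V_total| = 183 V, ∠V_total = 44.9°.

V_total = 183∠44.9° V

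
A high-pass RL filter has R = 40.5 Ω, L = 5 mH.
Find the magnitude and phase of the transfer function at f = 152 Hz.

Step 1 — Angular frequency: ω = 2π·152 = 955 rad/s.
Step 2 — Transfer function: H(jω) = jωL/(R + jωL).
Step 3 — Numerator jωL = j·4.775; denominator R + jωL = 40.5 + j4.775.
Step 4 — H = 0.01371 + j0.1163.
Step 5 — Magnitude: |H| = 0.1171 (-18.6 dB); phase: φ = 83.3°.

|H| = 0.1171 (-18.6 dB), φ = 83.3°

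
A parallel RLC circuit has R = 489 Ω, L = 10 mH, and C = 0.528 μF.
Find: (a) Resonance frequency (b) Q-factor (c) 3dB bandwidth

Step 1 — Resonance: ω₀ = 1/√(LC) = 1/√(0.01·5.28e-07) = 1.376e+04 rad/s.
Step 2 — f₀ = ω₀/(2π) = 2190 Hz.
Step 3 — Parallel Q: Q = R/(ω₀L) = 489/(1.376e+04·0.01) = 3.553.
Step 4 — Bandwidth: Δω = ω₀/Q = 3873 rad/s; BW = Δω/(2π) = 616.4 Hz.

(a) f₀ = 2190 Hz  (b) Q = 3.553  (c) BW = 616.4 Hz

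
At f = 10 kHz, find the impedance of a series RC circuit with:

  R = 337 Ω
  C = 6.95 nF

Step 1 — Angular frequency: ω = 2π·f = 2π·1e+04 = 6.283e+04 rad/s.
Step 2 — Component impedances:
  R: Z = R = 337 Ω
  C: Z = 1/(jωC) = -j/(ω·C) = 0 - j2290 Ω
Step 3 — Series combination: Z_total = R + C = 337 - j2290 Ω = 2315∠-81.6° Ω.

Z = 337 - j2290 Ω = 2315∠-81.6° Ω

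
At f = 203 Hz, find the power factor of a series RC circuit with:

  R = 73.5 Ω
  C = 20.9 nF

Step 1 — Angular frequency: ω = 2π·f = 2π·203 = 1275 rad/s.
Step 2 — Component impedances:
  R: Z = R = 73.5 Ω
  C: Z = 1/(jωC) = -j/(ω·C) = 0 - j3.751e+04 Ω
Step 3 — Series combination: Z_total = R + C = 73.5 - j3.751e+04 Ω = 3.751e+04∠-89.9° Ω.
Step 4 — Power factor: PF = cos(φ) = Re(Z)/|Z| = 73.5/3.751e+04 = 0.001959.
Step 5 — Type: Im(Z) = -3.751e+04 ⇒ leading (phase φ = -89.9°).

PF = 0.001959 (leading, φ = -89.9°)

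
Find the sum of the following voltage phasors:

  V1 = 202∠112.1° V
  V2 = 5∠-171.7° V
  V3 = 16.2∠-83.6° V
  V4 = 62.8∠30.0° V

Step 1 — Convert each phasor to rectangular form:
  V1 = 202·(cos(112.1°) + j·sin(112.1°)) = -76 + j187.2 V
  V2 = 5·(cos(-171.7°) + j·sin(-171.7°)) = -4.948 - j0.7218 V
  V3 = 16.2·(cos(-83.6°) + j·sin(-83.6°)) = 1.806 - j16.1 V
  V4 = 62.8·(cos(30.0°) + j·sin(30.0°)) = 54.39 + j31.4 V
Step 2 — Sum components: V_total = -24.75 + j201.7 V.
Step 3 — Convert to polar: |V_total| = 203.3 V, ∠V_total = 97.0°.

V_total = 203.3∠97.0° V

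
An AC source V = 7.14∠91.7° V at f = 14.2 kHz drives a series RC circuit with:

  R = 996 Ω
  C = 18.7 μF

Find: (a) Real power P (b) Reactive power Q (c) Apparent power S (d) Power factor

Step 1 — Angular frequency: ω = 2π·f = 2π·1.42e+04 = 8.922e+04 rad/s.
Step 2 — Component impedances:
  R: Z = R = 996 Ω
  C: Z = 1/(jωC) = -j/(ω·C) = 0 - j0.5994 Ω
Step 3 — Series combination: Z_total = R + C = 996 - j0.5994 Ω = 996∠-0.0° Ω.
Step 4 — Source phasor: V = 7.14∠91.7° V = -0.2118 + j7.137 V.
Step 5 — Current: I = V / Z = -0.000217 + j0.007165 A = 0.007169∠91.7° A.
Step 6 — Complex power: S = V·I* = 0.05118 - j3.08e-05 VA.
Step 7 — Real power: P = Re(S) = 0.05118 W.
Step 8 — Reactive power: Q = Im(S) = -3.08e-05 VAR.
Step 9 — Apparent power: |S| = 0.05118 VA.
Step 10 — Power factor: PF = P/|S| = 1 (leading).

(a) P = 0.05118 W  (b) Q = -3.08e-05 VAR  (c) S = 0.05118 VA  (d) PF = 1 (leading)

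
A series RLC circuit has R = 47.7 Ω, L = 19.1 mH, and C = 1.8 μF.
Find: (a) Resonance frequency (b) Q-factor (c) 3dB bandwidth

Step 1 — Resonance: ω₀ = 1/√(LC) = 1/√(0.0191·1.8e-06) = 5393 rad/s.
Step 2 — f₀ = ω₀/(2π) = 858.4 Hz.
Step 3 — Series Q: Q = ω₀L/R = 5393·0.0191/47.7 = 2.16.
Step 4 — Bandwidth: Δω = ω₀/Q = 2497 rad/s; BW = Δω/(2π) = 397.5 Hz.

(a) f₀ = 858.4 Hz  (b) Q = 2.16  (c) BW = 397.5 Hz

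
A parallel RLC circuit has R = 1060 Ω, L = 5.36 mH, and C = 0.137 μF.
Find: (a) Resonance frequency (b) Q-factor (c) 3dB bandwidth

Step 1 — Resonance: ω₀ = 1/√(LC) = 1/√(0.00536·1.37e-07) = 3.69e+04 rad/s.
Step 2 — f₀ = ω₀/(2π) = 5873 Hz.
Step 3 — Parallel Q: Q = R/(ω₀L) = 1060/(3.69e+04·0.00536) = 5.359.
Step 4 — Bandwidth: Δω = ω₀/Q = 6886 rad/s; BW = Δω/(2π) = 1096 Hz.

(a) f₀ = 5873 Hz  (b) Q = 5.359  (c) BW = 1096 Hz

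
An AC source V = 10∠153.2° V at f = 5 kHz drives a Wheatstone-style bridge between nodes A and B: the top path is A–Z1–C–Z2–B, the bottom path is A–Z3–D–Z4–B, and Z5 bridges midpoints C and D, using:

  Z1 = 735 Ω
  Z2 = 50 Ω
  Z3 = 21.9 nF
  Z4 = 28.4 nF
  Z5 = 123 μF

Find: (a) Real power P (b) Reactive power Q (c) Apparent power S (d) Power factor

Step 1 — Angular frequency: ω = 2π·f = 2π·5000 = 3.142e+04 rad/s.
Step 2 — Component impedances:
  Z1: Z = R = 735 Ω
  Z2: Z = R = 50 Ω
  Z3: Z = 1/(jωC) = -j/(ω·C) = 0 - j1453 Ω
  Z4: Z = 1/(jωC) = -j/(ω·C) = 0 - j1121 Ω
  Z5: Z = 1/(jωC) = -j/(ω·C) = 0 - j0.2588 Ω
Step 3 — Bridge requires nodal analysis (the Z5 bridge couples midpoints C and D, so the two paths cannot be reduced to a simple series/parallel combination). Setting node B to ground and injecting 1 A at node A, the 3-node admittance system at A, C, D solves to V_A = Z_AB = 635.3 - j298.2 Ω = 701.8∠-25.1° Ω.
Step 4 — Source phasor: V = 10∠153.2° V = -8.926 + j4.509 V.
Step 5 — Current: I = V / Z = -0.01424 + j0.0004114 A = 0.01425∠178.3° A.
Step 6 — Complex power: S = V·I* = 0.129 - j0.06055 VA.
Step 7 — Real power: P = Re(S) = 0.129 W.
Step 8 — Reactive power: Q = Im(S) = -0.06055 VAR.
Step 9 — Apparent power: |S| = 0.1425 VA.
Step 10 — Power factor: PF = P/|S| = 0.9052 (leading).

(a) P = 0.129 W  (b) Q = -0.06055 VAR  (c) S = 0.1425 VA  (d) PF = 0.9052 (leading)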